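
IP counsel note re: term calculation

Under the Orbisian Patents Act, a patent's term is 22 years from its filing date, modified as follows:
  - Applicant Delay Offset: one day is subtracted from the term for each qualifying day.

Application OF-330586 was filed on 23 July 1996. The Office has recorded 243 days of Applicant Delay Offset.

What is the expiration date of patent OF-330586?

Base term: filing date + 22 years → 23 July 2018.
Applicant Delay Offset: −243 days → 22 November 2017.

November 22, 2017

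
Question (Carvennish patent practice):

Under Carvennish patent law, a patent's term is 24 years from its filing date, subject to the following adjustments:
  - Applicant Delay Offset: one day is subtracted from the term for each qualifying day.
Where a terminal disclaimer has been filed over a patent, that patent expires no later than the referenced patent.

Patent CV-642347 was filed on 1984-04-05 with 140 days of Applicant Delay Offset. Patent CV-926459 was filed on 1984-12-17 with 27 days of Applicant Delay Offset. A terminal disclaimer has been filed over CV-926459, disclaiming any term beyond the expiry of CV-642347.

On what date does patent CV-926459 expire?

Natural term of CV-926459:
  Base: filing + 24 years → 17 December 2008.
  Applicant Delay Offset: −27 days → 20 November 2008.
Expiry of referenced patent CV-642347:
  Base: filing + 24 years → 5 April 2008.
  Applicant Delay Offset: −140 days → 17 November 2007.
Terminal disclaimer: CV-926459 expires on the earlier of 20 November 2008 and 17 November 2007.

2007-11-17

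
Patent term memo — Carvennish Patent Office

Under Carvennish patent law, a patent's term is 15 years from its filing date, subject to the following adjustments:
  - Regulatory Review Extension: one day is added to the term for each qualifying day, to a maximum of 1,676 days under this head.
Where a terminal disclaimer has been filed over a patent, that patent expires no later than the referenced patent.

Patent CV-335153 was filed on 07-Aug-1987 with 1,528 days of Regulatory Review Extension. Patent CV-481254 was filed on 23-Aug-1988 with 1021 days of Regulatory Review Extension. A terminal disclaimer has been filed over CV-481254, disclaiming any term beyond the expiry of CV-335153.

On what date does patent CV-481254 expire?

2006-06-09

Natural term of CV-481254:
  Base: filing + 15 years → 23 August 2003.
  Regulatory Review Extension: 1021 days (within the 1676-day cap) → +1021 days → 9 June 2006.
Expiry of referenced patent CV-335153:
  Base: filing + 15 years → 7 August 2002.
  Regulatory Review Extension: 1528 days (within the 1676-day cap) → +1528 days → 13 October 2006.
Terminal disclaimer: CV-481254 expires on the earlier of 9 June 2006 and 13 October 2006.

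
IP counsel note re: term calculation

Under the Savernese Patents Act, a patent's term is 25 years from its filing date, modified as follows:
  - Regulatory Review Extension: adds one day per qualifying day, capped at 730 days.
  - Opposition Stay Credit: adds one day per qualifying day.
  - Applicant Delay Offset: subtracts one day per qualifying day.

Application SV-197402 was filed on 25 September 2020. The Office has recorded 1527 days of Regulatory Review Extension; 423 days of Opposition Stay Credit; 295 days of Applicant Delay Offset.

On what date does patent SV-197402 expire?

Base term: filing date + 25 years → 25 September 2045.
Regulatory Review Extension: 1527 days claimed exceeds the 730-day cap, so +730 days → 25 September 2047.
Opposition Stay Credit: +423 days → 21 November 2048.
Applicant Delay Offset: −295 days → 31 January 2048.

2048-01-31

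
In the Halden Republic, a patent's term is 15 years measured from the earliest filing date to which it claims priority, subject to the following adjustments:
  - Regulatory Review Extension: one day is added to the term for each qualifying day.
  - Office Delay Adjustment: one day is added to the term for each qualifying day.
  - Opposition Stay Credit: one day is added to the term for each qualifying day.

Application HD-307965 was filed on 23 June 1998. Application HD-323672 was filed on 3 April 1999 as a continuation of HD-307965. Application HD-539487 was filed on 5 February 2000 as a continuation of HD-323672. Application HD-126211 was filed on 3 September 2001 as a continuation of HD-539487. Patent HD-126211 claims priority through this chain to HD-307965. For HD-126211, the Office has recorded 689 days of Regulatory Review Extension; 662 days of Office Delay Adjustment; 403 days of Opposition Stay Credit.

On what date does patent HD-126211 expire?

2018-04-12

Earliest priority filing: 23 June 1998.
Base term: 23 June 1998 + 15 years → 23 June 2013.
Regulatory Review Extension: +689 days → 13 May 2015.
Office Delay Adjustment: +662 days → 5 March 2017.
Opposition Stay Credit: +403 days → 12 April 2018.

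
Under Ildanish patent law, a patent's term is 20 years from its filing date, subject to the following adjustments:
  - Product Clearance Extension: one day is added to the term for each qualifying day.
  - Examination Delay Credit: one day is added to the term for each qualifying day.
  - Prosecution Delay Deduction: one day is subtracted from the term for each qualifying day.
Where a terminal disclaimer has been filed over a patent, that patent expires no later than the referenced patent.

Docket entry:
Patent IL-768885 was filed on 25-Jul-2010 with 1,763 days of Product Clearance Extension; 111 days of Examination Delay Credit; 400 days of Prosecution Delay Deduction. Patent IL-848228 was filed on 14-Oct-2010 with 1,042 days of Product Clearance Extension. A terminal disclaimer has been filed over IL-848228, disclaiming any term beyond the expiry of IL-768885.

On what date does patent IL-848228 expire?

August 21, 2033

Natural term of IL-848228:
  Base: filing + 20 years → 14 October 2030.
  Product Clearance Extension: +1042 days → 21 August 2033.
Expiry of referenced patent IL-768885:
  Base: filing + 20 years → 25 July 2030.
  Product Clearance Extension: +1763 days → 23 May 2035.
  Examination Delay Credit: +111 days → 11 September 2035.
  Prosecution Delay Deduction: −400 days → 7 August 2034.
Terminal disclaimer: IL-848228 expires on the earlier of 21 August 2033 and 7 August 2034.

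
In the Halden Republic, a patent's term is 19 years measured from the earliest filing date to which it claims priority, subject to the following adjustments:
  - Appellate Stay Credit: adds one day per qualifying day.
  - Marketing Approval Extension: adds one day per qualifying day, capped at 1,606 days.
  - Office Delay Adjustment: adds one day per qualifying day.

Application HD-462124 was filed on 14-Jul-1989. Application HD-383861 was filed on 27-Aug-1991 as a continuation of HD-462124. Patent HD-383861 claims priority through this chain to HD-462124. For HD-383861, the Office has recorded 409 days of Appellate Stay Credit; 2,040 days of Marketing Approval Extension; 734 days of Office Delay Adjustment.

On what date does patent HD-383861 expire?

2016-01-23

Earliest priority filing: 14 July 1989.
Base term: 14 July 1989 + 19 years → 14 July 2008.
Appellate Stay Credit: +409 days → 27 August 2009.
Marketing Approval Extension: 2040 days claimed exceeds the 1606-day cap, so +1606 days → 19 January 2014.
Office Delay Adjustment: +734 days → 23 January 2016.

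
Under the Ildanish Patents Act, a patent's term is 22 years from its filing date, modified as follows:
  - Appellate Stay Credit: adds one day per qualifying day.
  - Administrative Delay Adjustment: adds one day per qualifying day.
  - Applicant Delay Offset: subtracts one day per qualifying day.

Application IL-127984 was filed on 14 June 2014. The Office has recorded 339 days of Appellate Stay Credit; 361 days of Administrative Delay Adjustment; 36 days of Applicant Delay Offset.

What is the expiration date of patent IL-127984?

2038-04-09

Base term: filing date + 22 years → 14 June 2036.
Appellate Stay Credit: +339 days → 19 May 2037.
Administrative Delay Adjustment: +361 days → 15 May 2038.
Applicant Delay Offset: −36 days → 9 April 2038.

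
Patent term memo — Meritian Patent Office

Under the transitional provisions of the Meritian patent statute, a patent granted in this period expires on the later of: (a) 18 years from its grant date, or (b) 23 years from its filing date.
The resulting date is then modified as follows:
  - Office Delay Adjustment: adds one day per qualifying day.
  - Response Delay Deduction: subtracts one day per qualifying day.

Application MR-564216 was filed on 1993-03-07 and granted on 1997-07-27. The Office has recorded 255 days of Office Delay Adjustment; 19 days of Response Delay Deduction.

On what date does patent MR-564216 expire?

October 29, 2016

(a) grant + 18 years → 27 July 2015.
(b) filing + 23 years → 7 March 2016.
Later of the two: 7 March 2016.
Office Delay Adjustment: +255 days → 17 November 2016.
Response Delay Deduction: −19 days → 29 October 2016.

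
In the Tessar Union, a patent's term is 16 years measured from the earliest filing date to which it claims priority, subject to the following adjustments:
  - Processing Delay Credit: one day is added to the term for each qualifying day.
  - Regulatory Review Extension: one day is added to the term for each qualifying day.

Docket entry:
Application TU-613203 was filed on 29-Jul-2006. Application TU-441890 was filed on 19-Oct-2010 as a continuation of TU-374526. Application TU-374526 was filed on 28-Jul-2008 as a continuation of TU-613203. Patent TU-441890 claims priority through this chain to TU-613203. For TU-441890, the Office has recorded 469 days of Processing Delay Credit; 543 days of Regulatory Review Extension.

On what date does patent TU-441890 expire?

May 6, 2025

Earliest priority filing: 29 July 2006.
Base term: 29 July 2006 + 16 years → 29 July 2022.
Processing Delay Credit: +469 days → 10 November 2023.
Regulatory Review Extension: +543 days → 6 May 2025.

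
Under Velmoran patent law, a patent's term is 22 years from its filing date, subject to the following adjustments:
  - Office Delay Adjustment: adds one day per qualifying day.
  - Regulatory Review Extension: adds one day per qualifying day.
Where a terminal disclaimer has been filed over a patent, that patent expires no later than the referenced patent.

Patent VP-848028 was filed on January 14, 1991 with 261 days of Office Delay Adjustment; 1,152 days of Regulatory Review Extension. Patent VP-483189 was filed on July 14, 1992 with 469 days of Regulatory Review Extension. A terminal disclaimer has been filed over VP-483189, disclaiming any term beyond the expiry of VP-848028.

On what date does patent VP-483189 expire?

Natural term of VP-483189:
  Base: filing + 22 years → 14 July 2014.
  Regulatory Review Extension: +469 days → 26 October 2015.
Expiry of referenced patent VP-848028:
  Base: filing + 22 years → 14 January 2013.
  Office Delay Adjustment: +261 days → 2 October 2013.
  Regulatory Review Extension: +1152 days → 27 November 2016.
Terminal disclaimer: VP-483189 expires on the earlier of 26 October 2015 and 27 November 2016.

October 26, 2015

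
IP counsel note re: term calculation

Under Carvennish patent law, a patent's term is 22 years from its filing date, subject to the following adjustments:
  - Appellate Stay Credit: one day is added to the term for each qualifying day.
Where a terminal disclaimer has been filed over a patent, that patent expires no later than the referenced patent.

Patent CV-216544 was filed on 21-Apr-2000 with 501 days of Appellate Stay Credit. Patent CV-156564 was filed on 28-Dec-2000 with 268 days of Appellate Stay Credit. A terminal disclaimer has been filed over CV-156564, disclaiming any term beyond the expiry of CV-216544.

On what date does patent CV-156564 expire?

Natural term of CV-156564:
  Base: filing + 22 years → 28 December 2022.
  Appellate Stay Credit: +268 days → 22 September 2023.
Expiry of referenced patent CV-216544:
  Base: filing + 22 years → 21 April 2022.
  Appellate Stay Credit: +501 days → 4 September 2023.
Terminal disclaimer: CV-156564 expires on the earlier of 22 September 2023 and 4 September 2023.

2023-09-04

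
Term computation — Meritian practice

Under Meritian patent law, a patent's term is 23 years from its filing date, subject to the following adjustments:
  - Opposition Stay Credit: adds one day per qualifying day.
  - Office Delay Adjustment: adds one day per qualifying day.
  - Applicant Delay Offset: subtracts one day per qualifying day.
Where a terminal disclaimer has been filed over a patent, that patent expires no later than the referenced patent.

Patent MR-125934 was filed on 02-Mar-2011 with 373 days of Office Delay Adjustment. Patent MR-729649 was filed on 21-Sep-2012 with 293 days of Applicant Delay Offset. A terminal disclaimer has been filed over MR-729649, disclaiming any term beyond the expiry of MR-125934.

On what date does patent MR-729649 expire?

2034-12-02

Natural term of MR-729649:
  Base: filing + 23 years → 21 September 2035.
  Applicant Delay Offset: −293 days → 2 December 2034.
Expiry of referenced patent MR-125934:
  Base: filing + 23 years → 2 March 2034.
  Office Delay Adjustment: +373 days → 10 March 2035.
Terminal disclaimer: MR-729649 expires on the earlier of 2 December 2034 and 10 March 2035.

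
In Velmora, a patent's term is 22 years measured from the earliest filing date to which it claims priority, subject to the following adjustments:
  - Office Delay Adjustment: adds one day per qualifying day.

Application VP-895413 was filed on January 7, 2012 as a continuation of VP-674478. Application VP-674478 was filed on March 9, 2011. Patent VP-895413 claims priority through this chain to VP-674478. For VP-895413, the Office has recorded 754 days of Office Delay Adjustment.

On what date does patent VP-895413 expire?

Earliest priority filing: 9 March 2011.
Base term: 9 March 2011 + 22 years → 9 March 2033.
Office Delay Adjustment: +754 days → 2 April 2035.

2035-04-02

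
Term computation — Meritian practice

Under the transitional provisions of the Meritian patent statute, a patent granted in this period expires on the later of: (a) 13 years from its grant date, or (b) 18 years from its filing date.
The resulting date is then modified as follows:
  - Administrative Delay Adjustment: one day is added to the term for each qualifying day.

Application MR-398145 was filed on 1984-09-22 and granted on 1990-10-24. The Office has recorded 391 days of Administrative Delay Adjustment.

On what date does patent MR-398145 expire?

(a) grant + 13 years → 24 October 2003.
(b) filing + 18 years → 22 September 2002.
Later of the two: 24 October 2003.
Administrative Delay Adjustment: +391 days → 18 November 2004.

November 18, 2004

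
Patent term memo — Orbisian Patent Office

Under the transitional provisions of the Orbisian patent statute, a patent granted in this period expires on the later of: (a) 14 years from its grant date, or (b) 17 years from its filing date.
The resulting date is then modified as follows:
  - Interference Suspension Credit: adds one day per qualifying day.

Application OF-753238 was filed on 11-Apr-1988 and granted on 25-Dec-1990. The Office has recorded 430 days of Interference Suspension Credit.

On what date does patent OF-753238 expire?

(a) grant + 14 years → 25 December 2004.
(b) filing + 17 years → 11 April 2005.
Later of the two: 11 April 2005.
Interference Suspension Credit: +430 days → 15 June 2006.

2006-06-15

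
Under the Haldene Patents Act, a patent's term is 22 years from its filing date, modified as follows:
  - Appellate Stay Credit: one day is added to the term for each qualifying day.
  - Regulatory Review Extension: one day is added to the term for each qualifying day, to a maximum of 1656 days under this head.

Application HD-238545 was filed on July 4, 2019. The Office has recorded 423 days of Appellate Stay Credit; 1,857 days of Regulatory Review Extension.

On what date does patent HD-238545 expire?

Base term: filing date + 22 years → 4 July 2041.
Appellate Stay Credit: +423 days → 31 August 2042.
Regulatory Review Extension: 1857 days claimed exceeds the 1656-day cap, so +1656 days → 14 March 2047.

2047-03-14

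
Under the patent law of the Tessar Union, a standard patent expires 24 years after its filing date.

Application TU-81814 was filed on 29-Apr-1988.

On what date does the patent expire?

April 29, 2012

Filing date + 24 years → 29 April 2012.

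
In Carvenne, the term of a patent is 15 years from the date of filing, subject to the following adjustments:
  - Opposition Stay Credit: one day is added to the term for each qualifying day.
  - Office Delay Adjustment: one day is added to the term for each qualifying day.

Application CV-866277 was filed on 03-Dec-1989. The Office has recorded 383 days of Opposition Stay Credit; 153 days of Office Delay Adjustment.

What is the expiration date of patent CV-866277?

2006-05-23

Base term: filing date + 15 years → 3 December 2004.
Opposition Stay Credit: +383 days → 21 December 2005.
Office Delay Adjustment: +153 days → 23 May 2006.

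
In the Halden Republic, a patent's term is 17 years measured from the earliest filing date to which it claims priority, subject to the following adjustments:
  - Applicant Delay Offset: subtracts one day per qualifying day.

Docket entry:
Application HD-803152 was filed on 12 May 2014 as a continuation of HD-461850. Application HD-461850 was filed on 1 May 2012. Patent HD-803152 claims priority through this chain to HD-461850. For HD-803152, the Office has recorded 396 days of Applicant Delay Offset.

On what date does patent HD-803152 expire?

Earliest priority filing: 1 May 2012.
Base term: 1 May 2012 + 17 years → 1 May 2029.
Applicant Delay Offset: −396 days → 31 March 2028.

March 31, 2028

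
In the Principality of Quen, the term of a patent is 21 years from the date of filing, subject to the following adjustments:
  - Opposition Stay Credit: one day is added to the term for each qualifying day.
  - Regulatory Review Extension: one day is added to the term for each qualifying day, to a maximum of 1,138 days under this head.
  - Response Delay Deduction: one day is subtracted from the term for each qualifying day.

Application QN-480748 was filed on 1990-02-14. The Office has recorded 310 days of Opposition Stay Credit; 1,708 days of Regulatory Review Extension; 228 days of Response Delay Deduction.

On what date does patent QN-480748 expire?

June 18, 2014

Base term: filing date + 21 years → 14 February 2011.
Opposition Stay Credit: +310 days → 21 December 2011.
Regulatory Review Extension: 1708 days claimed exceeds the 1138-day cap, so +1138 days → 1 February 2015.
Response Delay Deduction: −228 days → 18 June 2014.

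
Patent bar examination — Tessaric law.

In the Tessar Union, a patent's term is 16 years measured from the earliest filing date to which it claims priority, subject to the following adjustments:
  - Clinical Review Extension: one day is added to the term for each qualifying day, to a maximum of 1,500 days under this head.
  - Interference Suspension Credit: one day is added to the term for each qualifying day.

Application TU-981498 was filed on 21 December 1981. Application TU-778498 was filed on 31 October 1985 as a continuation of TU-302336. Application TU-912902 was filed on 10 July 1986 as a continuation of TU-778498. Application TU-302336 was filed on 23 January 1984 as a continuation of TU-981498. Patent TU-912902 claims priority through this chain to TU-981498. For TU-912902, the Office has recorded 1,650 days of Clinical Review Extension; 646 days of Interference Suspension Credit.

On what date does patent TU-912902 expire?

Earliest priority filing: 21 December 1981.
Base term: 21 December 1981 + 16 years → 21 December 1997.
Clinical Review Extension: 1650 days claimed exceeds the 1500-day cap, so +1500 days → 29 January 2002.
Interference Suspension Credit: +646 days → 6 November 2003.

2003-11-06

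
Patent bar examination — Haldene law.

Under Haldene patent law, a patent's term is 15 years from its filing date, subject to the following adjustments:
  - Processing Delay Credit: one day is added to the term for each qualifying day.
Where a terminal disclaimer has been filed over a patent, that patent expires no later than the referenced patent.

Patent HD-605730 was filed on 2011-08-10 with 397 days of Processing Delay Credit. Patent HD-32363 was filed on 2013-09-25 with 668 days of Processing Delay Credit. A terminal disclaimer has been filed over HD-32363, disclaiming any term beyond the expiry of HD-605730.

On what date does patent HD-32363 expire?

September 11, 2027

Natural term of HD-32363:
  Base: filing + 15 years → 25 September 2028.
  Processing Delay Credit: +668 days → 25 July 2030.
Expiry of referenced patent HD-605730:
  Base: filing + 15 years → 10 August 2026.
  Processing Delay Credit: +397 days → 11 September 2027.
Terminal disclaimer: HD-32363 expires on the earlier of 25 July 2030 and 11 September 2027.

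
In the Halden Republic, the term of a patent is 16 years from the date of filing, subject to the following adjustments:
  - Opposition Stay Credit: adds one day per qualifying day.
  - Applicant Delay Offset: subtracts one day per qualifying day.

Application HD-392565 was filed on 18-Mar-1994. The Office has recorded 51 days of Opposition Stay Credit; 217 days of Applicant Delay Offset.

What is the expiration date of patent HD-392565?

Base term: filing date + 16 years → 18 March 2010.
Opposition Stay Credit: +51 days → 8 May 2010.
Applicant Delay Offset: −217 days → 3 October 2009.

October 3, 2009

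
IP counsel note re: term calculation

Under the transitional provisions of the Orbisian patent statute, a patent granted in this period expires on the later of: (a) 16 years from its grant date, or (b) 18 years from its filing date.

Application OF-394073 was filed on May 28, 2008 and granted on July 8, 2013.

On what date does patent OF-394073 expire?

(a) grant + 16 years → 8 July 2029.
(b) filing + 18 years → 28 May 2026.
Later of the two: 8 July 2029.

2029-07-08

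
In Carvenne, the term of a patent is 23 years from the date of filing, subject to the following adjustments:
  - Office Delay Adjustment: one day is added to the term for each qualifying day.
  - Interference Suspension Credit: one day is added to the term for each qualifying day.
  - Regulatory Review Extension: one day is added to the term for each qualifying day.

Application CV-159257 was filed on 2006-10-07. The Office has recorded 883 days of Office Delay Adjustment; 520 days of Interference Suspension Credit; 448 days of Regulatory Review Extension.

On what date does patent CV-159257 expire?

Base term: filing date + 23 years → 7 October 2029.
Office Delay Adjustment: +883 days → 8 March 2032.
Interference Suspension Credit: +520 days → 10 August 2033.
Regulatory Review Extension: +448 days → 1 November 2034.

2034-11-01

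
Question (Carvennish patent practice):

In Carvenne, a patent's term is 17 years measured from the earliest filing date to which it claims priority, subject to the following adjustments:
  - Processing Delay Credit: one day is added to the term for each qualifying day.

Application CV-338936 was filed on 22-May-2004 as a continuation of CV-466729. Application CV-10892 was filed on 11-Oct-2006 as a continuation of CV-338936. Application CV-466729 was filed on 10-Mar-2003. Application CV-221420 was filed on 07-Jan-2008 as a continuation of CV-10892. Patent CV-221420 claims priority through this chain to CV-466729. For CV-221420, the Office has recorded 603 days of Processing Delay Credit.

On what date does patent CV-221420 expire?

2021-11-03

Earliest priority filing: 10 March 2003.
Base term: 10 March 2003 + 17 years → 10 March 2020.
Processing Delay Credit: +603 days → 3 November 2021.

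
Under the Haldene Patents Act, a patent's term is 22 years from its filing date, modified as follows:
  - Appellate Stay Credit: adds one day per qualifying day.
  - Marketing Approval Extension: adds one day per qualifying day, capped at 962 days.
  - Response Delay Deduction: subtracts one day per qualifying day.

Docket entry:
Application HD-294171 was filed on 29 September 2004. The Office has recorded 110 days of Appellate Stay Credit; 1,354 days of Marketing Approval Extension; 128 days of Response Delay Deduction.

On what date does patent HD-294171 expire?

April 30, 2029

Base term: filing date + 22 years → 29 September 2026.
Appellate Stay Credit: +110 days → 17 January 2027.
Marketing Approval Extension: 1354 days claimed exceeds the 962-day cap, so +962 days → 5 September 2029.
Response Delay Deduction: −128 days → 30 April 2029.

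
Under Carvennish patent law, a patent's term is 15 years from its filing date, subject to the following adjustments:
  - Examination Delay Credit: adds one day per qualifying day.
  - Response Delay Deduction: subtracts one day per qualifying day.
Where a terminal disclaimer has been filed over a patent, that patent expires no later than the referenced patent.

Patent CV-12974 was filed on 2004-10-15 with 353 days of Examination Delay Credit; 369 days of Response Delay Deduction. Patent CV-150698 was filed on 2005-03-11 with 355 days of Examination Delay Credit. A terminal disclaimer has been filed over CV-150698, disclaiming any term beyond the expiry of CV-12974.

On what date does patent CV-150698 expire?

Natural term of CV-150698:
  Base: filing + 15 years → 11 March 2020.
  Examination Delay Credit: +355 days → 1 March 2021.
Expiry of referenced patent CV-12974:
  Base: filing + 15 years → 15 October 2019.
  Examination Delay Credit: +353 days → 2 October 2020.
  Response Delay Deduction: −369 days → 29 September 2019.
Terminal disclaimer: CV-150698 expires on the earlier of 1 March 2021 and 29 September 2019.

2019-09-29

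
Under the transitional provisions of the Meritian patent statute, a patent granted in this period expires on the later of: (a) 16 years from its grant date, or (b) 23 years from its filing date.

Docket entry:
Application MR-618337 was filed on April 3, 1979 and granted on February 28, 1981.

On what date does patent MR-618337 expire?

2002-04-03

(a) grant + 16 years → 28 February 1997.
(b) filing + 23 years → 3 April 2002.
Later of the two: 3 April 2002.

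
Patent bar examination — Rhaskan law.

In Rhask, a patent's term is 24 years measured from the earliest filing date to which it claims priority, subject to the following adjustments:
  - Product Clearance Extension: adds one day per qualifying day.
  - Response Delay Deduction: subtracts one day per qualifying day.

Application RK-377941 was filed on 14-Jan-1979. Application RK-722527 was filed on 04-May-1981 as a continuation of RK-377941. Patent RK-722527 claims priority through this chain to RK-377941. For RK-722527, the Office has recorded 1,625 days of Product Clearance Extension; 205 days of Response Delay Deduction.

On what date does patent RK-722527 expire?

Earliest priority filing: 14 January 1979.
Base term: 14 January 1979 + 24 years → 14 January 2003.
Product Clearance Extension: +1625 days → 27 June 2007.
Response Delay Deduction: −205 days → 4 December 2006.

2006-12-04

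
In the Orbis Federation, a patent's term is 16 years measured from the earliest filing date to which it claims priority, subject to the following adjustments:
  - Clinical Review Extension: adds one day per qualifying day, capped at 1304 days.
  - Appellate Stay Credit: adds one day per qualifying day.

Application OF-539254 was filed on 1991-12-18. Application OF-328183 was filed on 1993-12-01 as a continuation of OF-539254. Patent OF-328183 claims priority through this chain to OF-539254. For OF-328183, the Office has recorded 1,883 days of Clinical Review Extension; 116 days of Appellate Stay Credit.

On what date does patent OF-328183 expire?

Earliest priority filing: 18 December 1991.
Base term: 18 December 1991 + 16 years → 18 December 2007.
Clinical Review Extension: 1883 days claimed exceeds the 1304-day cap, so +1304 days → 14 July 2011.
Appellate Stay Credit: +116 days → 7 November 2011.

2011-11-07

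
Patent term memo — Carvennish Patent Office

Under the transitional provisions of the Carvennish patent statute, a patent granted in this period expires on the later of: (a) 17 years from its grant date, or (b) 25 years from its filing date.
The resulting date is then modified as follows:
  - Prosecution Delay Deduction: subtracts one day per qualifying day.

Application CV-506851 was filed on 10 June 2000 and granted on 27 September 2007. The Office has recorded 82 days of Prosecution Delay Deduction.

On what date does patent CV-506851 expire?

(a) grant + 17 years → 27 September 2024.
(b) filing + 25 years → 10 June 2025.
Later of the two: 10 June 2025.
Prosecution Delay Deduction: −82 days → 20 March 2025.

March 20, 2025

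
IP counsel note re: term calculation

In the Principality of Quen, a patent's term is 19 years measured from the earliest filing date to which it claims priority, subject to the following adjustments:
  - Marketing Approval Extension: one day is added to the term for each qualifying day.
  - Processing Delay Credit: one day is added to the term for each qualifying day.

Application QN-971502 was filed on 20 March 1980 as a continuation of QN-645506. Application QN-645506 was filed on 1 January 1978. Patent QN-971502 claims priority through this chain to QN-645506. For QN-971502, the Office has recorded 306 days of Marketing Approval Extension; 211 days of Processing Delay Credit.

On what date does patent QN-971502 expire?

1998-06-02

Earliest priority filing: 1 January 1978.
Base term: 1 January 1978 + 19 years → 1 January 1997.
Marketing Approval Extension: +306 days → 3 November 1997.
Processing Delay Credit: +211 days → 2 June 1998.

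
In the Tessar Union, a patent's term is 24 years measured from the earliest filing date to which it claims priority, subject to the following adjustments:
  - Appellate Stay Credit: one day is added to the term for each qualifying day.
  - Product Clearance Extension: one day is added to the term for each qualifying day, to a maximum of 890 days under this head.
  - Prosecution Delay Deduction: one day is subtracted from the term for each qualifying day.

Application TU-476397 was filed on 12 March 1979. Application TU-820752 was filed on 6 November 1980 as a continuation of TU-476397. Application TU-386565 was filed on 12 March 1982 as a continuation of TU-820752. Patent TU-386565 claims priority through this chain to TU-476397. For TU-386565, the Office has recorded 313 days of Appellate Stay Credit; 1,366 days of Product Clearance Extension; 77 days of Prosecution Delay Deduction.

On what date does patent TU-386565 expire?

Earliest priority filing: 12 March 1979.
Base term: 12 March 1979 + 24 years → 12 March 2003.
Appellate Stay Credit: +313 days → 19 January 2004.
Product Clearance Extension: 1366 days claimed exceeds the 890-day cap, so +890 days → 27 June 2006.
Prosecution Delay Deduction: −77 days → 11 April 2006.

April 11, 2006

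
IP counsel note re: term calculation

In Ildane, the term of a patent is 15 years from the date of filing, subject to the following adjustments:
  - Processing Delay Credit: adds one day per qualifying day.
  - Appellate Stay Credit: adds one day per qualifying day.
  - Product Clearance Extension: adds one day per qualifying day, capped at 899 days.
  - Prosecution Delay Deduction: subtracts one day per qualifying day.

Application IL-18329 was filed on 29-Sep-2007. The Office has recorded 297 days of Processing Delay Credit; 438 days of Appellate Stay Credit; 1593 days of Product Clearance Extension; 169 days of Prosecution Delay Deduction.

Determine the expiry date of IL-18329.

Base term: filing date + 15 years → 29 September 2022.
Processing Delay Credit: +297 days → 23 July 2023.
Appellate Stay Credit: +438 days → 3 October 2024.
Product Clearance Extension: 1593 days claimed exceeds the 899-day cap, so +899 days → 21 March 2027.
Prosecution Delay Deduction: −169 days → 3 October 2026.

2026-10-03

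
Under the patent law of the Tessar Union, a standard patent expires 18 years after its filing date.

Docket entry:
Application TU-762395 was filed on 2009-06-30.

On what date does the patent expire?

2027-06-30

Filing date + 18 years → 30 June 2027.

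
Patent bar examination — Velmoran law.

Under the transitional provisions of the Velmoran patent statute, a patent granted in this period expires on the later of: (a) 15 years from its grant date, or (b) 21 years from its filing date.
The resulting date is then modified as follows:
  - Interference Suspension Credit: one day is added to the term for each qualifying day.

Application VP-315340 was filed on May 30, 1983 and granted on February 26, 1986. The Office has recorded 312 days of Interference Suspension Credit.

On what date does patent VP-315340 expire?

(a) grant + 15 years → 26 February 2001.
(b) filing + 21 years → 30 May 2004.
Later of the two: 30 May 2004.
Interference Suspension Credit: +312 days → 7 April 2005.

April 7, 2005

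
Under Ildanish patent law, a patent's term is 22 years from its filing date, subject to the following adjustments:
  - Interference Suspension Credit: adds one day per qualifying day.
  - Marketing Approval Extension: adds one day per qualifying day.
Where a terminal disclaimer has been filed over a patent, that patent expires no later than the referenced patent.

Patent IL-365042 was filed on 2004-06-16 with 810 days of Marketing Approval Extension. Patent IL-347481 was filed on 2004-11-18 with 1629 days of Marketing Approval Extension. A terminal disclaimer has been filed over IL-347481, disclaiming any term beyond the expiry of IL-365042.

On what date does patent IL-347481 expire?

Natural term of IL-347481:
  Base: filing + 22 years → 18 November 2026.
  Marketing Approval Extension: +1629 days → 5 May 2031.
Expiry of referenced patent IL-365042:
  Base: filing + 22 years → 16 June 2026.
  Marketing Approval Extension: +810 days → 3 September 2028.
Terminal disclaimer: IL-347481 expires on the earlier of 5 May 2031 and 3 September 2028.

2028-09-03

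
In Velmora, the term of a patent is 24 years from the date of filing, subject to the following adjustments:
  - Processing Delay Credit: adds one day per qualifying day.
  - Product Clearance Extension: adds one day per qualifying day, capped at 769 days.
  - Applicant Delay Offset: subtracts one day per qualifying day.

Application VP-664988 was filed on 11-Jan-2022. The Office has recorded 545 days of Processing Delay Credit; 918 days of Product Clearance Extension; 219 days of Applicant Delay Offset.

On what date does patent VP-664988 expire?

2049-01-10

Base term: filing date + 24 years → 11 January 2046.
Processing Delay Credit: +545 days → 10 July 2047.
Product Clearance Extension: 918 days claimed exceeds the 769-day cap, so +769 days → 17 August 2049.
Applicant Delay Offset: −219 days → 10 January 2049.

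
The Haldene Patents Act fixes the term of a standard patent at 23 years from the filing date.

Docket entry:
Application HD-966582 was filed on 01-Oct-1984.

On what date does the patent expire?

Filing date + 23 years → 1 October 2007.

October 1, 2007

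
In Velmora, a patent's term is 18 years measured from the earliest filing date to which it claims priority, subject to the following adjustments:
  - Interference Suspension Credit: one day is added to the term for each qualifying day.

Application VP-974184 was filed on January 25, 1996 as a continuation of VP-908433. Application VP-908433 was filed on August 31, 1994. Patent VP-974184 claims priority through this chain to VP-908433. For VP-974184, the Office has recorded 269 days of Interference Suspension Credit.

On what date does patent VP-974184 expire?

2013-05-27

Earliest priority filing: 31 August 1994.
Base term: 31 August 1994 + 18 years → 31 August 2012.
Interference Suspension Credit: +269 days → 27 May 2013.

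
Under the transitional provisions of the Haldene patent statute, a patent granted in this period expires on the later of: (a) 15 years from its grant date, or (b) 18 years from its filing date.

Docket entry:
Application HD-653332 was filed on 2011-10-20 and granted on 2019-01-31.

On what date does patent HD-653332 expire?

January 31, 2034

(a) grant + 15 years → 31 January 2034.
(b) filing + 18 years → 20 October 2029.
Later of the two: 31 January 2034.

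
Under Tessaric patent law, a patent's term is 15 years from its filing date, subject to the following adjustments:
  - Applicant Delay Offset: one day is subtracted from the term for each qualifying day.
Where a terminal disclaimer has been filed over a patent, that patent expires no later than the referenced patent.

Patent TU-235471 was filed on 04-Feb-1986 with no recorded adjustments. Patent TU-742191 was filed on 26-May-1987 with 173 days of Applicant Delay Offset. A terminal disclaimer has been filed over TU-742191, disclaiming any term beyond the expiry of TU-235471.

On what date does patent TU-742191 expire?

Natural term of TU-742191:
  Base: filing + 15 years → 26 May 2002.
  Applicant Delay Offset: −173 days → 4 December 2001.
Expiry of referenced patent TU-235471:
  Base: filing + 15 years → 4 February 2001.
Terminal disclaimer: TU-742191 expires on the earlier of 4 December 2001 and 4 February 2001.

February 4, 2001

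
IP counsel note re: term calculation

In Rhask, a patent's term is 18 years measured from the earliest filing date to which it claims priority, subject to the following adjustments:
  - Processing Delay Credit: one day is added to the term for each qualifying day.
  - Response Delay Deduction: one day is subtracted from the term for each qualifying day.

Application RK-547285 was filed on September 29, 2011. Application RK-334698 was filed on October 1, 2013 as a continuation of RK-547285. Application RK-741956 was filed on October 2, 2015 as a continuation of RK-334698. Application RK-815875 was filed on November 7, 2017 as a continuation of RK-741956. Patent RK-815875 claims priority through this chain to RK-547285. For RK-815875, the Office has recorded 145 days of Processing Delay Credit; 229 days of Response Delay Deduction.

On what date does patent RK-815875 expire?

July 7, 2029

Earliest priority filing: 29 September 2011.
Base term: 29 September 2011 + 18 years → 29 September 2029.
Processing Delay Credit: +145 days → 21 February 2030.
Response Delay Deduction: −229 days → 7 July 2029.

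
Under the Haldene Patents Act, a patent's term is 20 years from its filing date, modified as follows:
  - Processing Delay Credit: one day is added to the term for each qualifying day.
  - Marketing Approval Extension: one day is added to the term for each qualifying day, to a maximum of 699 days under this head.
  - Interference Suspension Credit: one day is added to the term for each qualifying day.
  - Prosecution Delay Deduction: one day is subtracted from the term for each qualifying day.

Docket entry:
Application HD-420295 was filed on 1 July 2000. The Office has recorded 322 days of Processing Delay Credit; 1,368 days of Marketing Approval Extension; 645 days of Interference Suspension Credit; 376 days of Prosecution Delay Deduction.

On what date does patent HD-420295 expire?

Base term: filing date + 20 years → 1 July 2020.
Processing Delay Credit: +322 days → 19 May 2021.
Marketing Approval Extension: 1368 days claimed exceeds the 699-day cap, so +699 days → 18 April 2023.
Interference Suspension Credit: +645 days → 22 January 2025.
Prosecution Delay Deduction: −376 days → 12 January 2024.

2024-01-12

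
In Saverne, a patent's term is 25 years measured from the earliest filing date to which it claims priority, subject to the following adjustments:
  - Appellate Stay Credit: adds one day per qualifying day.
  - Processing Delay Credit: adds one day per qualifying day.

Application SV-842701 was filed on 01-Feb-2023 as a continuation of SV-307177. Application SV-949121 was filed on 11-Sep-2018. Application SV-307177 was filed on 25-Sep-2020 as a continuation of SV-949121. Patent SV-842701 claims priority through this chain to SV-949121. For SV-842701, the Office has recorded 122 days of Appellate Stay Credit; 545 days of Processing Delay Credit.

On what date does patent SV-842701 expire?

Earliest priority filing: 11 September 2018.
Base term: 11 September 2018 + 25 years → 11 September 2043.
Appellate Stay Credit: +122 days → 11 January 2044.
Processing Delay Credit: +545 days → 9 July 2045.

July 9, 2045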